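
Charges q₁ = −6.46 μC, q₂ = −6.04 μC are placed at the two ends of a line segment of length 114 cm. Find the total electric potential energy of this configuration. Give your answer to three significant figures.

The work to assemble the configuration equals its total potential energy, U = Σ kqᵢqⱼ/rᵢⱼ over all pairs.
The separation is r = 1.14 m.
U = (0.308) = 0.308 J.

0.308 J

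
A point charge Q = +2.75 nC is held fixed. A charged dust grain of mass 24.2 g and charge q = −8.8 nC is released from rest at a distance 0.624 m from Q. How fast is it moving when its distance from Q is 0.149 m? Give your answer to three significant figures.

9.58×10⁻³ m/s

Only the electrostatic force acts, so mechanical energy is conserved: ½mv² = U₁ − U₂ = kQq(1/r₁ − 1/r₂).
U₁ − U₂ = (8.99×10⁹ N·m²/C²)(2.75×10⁻⁹ C)(-8.80×10⁻⁹ C)(1/0.624 − 1/0.149) = 1.11×10⁻⁶ J.
v = √(2·1.11×10⁻⁶/0.0242) = 9.58×10⁻³ m/s.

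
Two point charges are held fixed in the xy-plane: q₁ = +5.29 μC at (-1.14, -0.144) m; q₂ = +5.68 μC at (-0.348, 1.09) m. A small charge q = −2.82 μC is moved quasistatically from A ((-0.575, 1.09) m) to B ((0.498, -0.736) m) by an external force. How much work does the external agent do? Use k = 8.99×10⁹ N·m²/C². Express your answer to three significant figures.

0.585 J

For quasistatic motion the external work equals the change in potential energy: W_ext = qΔV = q(V_B − V_A).
At A: distances to the source charges are 1.36 m, 0.227 m; V_A = Σ kqᵢ/rᵢ = 2.60×10⁵ V.
At B: distances to the source charges are 1.74 m, 2.01 m; V_B = Σ kqᵢ/rᵢ = 5.27×10⁴ V.
ΔV = V_B − V_A = -2.07×10⁵ V.
W_ext = qΔV = (-2.82×10⁻⁶ C)(-2.07×10⁵ V) = 0.585 J.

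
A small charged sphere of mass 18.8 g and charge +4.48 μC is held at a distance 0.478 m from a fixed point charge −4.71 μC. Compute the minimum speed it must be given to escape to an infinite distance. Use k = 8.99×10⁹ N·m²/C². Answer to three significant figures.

To just escape, total mechanical energy must reach zero at infinity: ½mv²_min + U = 0, so ½mv²_min = −U = |kQq|/r.
|U| = |kQq|/r = (8.99×10⁹ N·m²/C²)(4.71×10⁻⁶)(4.48×10⁻⁶)/(0.478) = 0.397 J.
v_min = √(2|U|/m) = √(2·0.397/0.0188) = 6.50 m/s.

6.50 m/s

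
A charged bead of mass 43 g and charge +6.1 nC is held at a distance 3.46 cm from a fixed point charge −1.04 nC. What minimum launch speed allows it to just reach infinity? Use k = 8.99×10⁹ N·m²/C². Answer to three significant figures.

8.76×10⁻³ m/s

To just escape, total mechanical energy must reach zero at infinity: ½mv²_min + U = 0, so ½mv²_min = −U = |kQq|/r.
|U| = |kQq|/r = (8.99×10⁹ N·m²/C²)(1.04×10⁻⁹)(6.10×10⁻⁹)/(0.0346) = 1.65×10⁻⁶ J.
v_min = √(2|U|/m) = √(2·1.65×10⁻⁶/0.0430) = 8.76×10⁻³ m/s.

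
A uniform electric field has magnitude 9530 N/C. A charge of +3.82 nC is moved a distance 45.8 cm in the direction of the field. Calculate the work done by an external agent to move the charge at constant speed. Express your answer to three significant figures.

The potential change for a displacement 45.8 cm in the direction of the field is ΔV = −Ed = -4360 V.
W_ext = qΔV = -1.67×10⁻⁵ J.

-1.67×10⁻⁵ J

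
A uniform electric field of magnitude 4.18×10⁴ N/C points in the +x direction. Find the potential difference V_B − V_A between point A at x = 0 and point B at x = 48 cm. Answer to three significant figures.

In a uniform field, potential decreases in the direction of E: V_B − V_A = −E·Δx.
V_B − V_A = −(4.18×10⁴ V/m)(0.480 m) = -2.01×10⁴ V.

-2.01×10⁴ V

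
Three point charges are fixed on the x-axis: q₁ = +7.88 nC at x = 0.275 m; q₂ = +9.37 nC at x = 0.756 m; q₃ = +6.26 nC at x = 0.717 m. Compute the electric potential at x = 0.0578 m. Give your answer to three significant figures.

532 V

Electric potential is a scalar, so the contributions from each charge add algebraically: V = Σ kqᵢ/rᵢ.
Distances from the field point to each charge: r₁ = 0.217 m, r₂ = 0.698 m, r₃ = 0.659 m.
V = k[(7.88×10⁻⁹)/(0.217) + (9.37×10⁻⁹)/(0.698) + (6.26×10⁻⁹)/(0.659)] = 532 V.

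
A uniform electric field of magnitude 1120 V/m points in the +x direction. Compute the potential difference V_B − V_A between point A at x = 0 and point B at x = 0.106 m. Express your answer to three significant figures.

In a uniform field, potential decreases in the direction of E: V_B − V_A = −E·Δx.
V_B − V_A = −(1120 V/m)(0.106 m) = -119 V.

-119 V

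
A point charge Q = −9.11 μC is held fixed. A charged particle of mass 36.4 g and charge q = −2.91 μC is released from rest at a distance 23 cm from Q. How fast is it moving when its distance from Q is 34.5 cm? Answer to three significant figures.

Only the electrostatic force acts, so mechanical energy is conserved: ½mv² = U₁ − U₂ = kQq(1/r₁ − 1/r₂).
U₁ − U₂ = (8.99×10⁹ N·m²/C²)(-9.11×10⁻⁶ C)(-2.91×10⁻⁶ C)(1/0.230 − 1/0.345) = 0.345 J.
v = √(2·0.345/0.0364) = 4.36 m/s.

4.36 m/s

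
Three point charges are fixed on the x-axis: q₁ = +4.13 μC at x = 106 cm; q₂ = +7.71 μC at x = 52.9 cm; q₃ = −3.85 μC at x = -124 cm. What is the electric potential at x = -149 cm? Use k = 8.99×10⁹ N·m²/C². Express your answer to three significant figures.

The total potential is the scalar sum of each charge's contribution, V = Σ kqᵢ/rᵢ.
Distances from the field point to each charge: r₁ = 2.55 m, r₂ = 2.02 m, r₃ = 0.250 m.
V = k[(4.13×10⁻⁶)/(2.55) + (7.71×10⁻⁶)/(2.02) + (-3.85×10⁻⁶)/(0.250)] = -8.96×10⁴ V.

-8.96×10⁴ V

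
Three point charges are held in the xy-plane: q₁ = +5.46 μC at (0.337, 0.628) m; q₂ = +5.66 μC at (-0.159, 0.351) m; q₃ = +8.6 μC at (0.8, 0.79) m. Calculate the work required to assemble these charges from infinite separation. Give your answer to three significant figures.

1.76 J

The assembly work is the sum of pairwise potential energies, U = Σ_{i<j} kqᵢqⱼ/rᵢⱼ.
Pair separations: r₁₂ = 0.568 m, r₁₃ = 0.491 m, r₂₃ = 1.05 m.
U = (0.489) + (0.861) + (0.415) = 1.76 J.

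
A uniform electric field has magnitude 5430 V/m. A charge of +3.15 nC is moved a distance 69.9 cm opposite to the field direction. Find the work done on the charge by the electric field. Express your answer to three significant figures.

The potential change for a displacement 69.9 cm opposite to the field direction is ΔV = +Ed = 3800 V.
W_field = −qΔV = -1.20×10⁻⁵ J.

-1.20×10⁻⁵ J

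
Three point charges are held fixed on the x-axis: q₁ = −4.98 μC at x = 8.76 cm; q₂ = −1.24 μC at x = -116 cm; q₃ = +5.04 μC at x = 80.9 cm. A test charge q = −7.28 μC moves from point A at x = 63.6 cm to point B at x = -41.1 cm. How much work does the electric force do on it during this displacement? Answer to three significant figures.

-1.76 J

The work done by the electric force is W_field = −ΔU = −q(V_B − V_A) = q(V_A − V_B).
At A: distances to the source charges are 0.548 m, 1.80 m, 0.173 m; V_A = Σ kqᵢ/rᵢ = 1.74×10⁵ V.
At B: distances to the source charges are 0.499 m, 0.749 m, 1.22 m; V_B = Σ kqᵢ/rᵢ = -6.75×10⁴ V.
ΔV = V_B − V_A = -2.42×10⁵ V.
W_field = −qΔV = −(-7.28×10⁻⁶ C)(-2.42×10⁵ V) = -1.76 J.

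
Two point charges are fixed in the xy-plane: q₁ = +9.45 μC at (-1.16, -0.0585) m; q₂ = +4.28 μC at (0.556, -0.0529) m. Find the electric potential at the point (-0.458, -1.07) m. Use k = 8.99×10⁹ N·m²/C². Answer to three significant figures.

9.58×10⁴ V

The total potential is the scalar sum of each charge's contribution, V = Σ kqᵢ/rᵢ.
Distances from the field point to each charge: r₁ = 1.23 m, r₂ = 1.44 m.
V = k[(9.45×10⁻⁶)/(1.23) + (4.28×10⁻⁶)/(1.44)] = 9.58×10⁴ V.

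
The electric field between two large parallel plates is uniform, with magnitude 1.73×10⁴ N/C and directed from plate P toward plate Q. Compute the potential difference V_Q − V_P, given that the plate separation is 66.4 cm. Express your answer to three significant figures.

-1.15×10⁴ V

In a uniform field, potential decreases in the direction of E: ΔV = −E·d for a displacement d parallel to E.
Going from P to Q is a displacement of 66.4 cm along the field, so V_Q − V_P = −Ed = -1.15×10⁴ V.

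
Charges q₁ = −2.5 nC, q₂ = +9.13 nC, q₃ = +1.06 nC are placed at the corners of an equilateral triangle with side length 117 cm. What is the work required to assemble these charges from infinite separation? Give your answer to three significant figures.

-1.21×10⁻⁷ J

The work to assemble the configuration equals its total potential energy, U = Σ kqᵢqⱼ/rᵢⱼ over all pairs.
All three pair separations equal the side length, 1.17 m.
U = (-1.75×10⁻⁷) + (-2.04×10⁻⁸) + (7.44×10⁻⁸) = -1.21×10⁻⁷ J.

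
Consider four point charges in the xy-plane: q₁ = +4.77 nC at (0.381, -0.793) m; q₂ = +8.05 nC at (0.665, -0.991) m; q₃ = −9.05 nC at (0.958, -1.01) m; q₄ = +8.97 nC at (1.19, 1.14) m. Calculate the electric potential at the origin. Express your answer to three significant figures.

Electric potential is a scalar, so the contributions from each charge add algebraically: V = Σ kqᵢ/rᵢ.
Distances from the field point to each charge: r₁ = 0.880 m, r₂ = 1.19 m, r₃ = 1.39 m, r₄ = 1.65 m.
V = k[(4.77×10⁻⁹)/(0.880) + (8.05×10⁻⁹)/(1.19) + (-9.05×10⁻⁹)/(1.39) + (8.97×10⁻⁹)/(1.65)] = 99.9 V.

99.9 V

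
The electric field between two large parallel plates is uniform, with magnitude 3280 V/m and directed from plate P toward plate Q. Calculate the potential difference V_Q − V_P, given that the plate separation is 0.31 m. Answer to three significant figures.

-1020 V

In a uniform field, potential decreases in the direction of E: ΔV = −E·d for a displacement d parallel to E.
Going from P to Q is a displacement of 0.31 m along the field, so V_Q − V_P = −Ed = -1020 V.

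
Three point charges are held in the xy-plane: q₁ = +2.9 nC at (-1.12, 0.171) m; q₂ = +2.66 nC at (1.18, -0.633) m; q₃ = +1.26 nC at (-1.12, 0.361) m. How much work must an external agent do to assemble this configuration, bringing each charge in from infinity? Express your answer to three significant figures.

The assembly work is the sum of pairwise potential energies, U = Σ_{i<j} kqᵢqⱼ/rᵢⱼ.
Pair separations: r₁₂ = 2.44 m, r₁₃ = 0.190 m, r₂₃ = 2.51 m.
U = (2.85×10⁻⁸) + (1.73×10⁻⁷) + (1.20×10⁻⁸) = 2.13×10⁻⁷ J.

2.13×10⁻⁷ J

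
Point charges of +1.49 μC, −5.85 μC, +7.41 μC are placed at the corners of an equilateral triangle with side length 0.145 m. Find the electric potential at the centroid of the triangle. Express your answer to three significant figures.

3.28×10⁵ V

Electric potential is a scalar, so the contributions from each charge add algebraically: V = Σ kqᵢ/rᵢ.
The distance from each vertex to the centroid is a/√3 = 0.0837 m.
V = k[(1.49×10⁻⁶)/(0.0837) + (-5.85×10⁻⁶)/(0.0837) + (7.41×10⁻⁶)/(0.0837)] = 3.28×10⁵ V.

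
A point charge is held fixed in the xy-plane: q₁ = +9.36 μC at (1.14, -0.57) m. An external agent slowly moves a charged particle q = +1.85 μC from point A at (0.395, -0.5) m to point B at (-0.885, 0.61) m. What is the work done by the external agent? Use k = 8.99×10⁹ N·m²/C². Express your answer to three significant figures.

For quasistatic motion the external work equals the change in potential energy: W_ext = qΔV = q(V_B − V_A).
At A: distance to the source charge is 0.748 m; V_A = kq₁/r = 1.12×10⁵ V.
At B: distance to the source charge is 2.34 m; V_B = kq₁/r = 3.59×10⁴ V.
ΔV = V_B − V_A = -7.65×10⁴ V.
W_ext = qΔV = (1.85×10⁻⁶ C)(-7.65×10⁴ V) = -0.142 J.

-0.142 J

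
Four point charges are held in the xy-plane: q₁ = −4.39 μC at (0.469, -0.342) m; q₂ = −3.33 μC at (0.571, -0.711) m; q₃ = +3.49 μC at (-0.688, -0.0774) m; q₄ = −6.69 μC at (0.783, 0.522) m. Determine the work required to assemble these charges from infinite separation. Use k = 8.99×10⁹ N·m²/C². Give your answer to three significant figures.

The assembly work is the sum of pairwise potential energies, U = Σ_{i<j} kqᵢqⱼ/rᵢⱼ.
Pair separations: r₁₂ = 0.383 m, r₁₃ = 1.19 m, r₁₄ = 0.919 m, r₂₃ = 1.41 m, r₂₄ = 1.25 m, r₃₄ = 1.59 m.
Summing all 6 pair terms gives U = 0.468 J.

0.468 J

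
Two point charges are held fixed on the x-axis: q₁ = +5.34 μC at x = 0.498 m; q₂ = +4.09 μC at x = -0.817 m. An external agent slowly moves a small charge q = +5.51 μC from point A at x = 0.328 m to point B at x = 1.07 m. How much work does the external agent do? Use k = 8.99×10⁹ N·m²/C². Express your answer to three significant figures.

-1.16 J

For quasistatic motion the external work equals the change in potential energy: W_ext = qΔV = q(V_B − V_A).
At A: distances to the source charges are 0.170 m, 1.15 m; V_A = Σ kqᵢ/rᵢ = 3.15×10⁵ V.
At B: distances to the source charges are 0.572 m, 1.89 m; V_B = Σ kqᵢ/rᵢ = 1.03×10⁵ V.
ΔV = V_B − V_A = -2.11×10⁵ V.
W_ext = qΔV = (5.51×10⁻⁶ C)(-2.11×10⁵ V) = -1.16 J.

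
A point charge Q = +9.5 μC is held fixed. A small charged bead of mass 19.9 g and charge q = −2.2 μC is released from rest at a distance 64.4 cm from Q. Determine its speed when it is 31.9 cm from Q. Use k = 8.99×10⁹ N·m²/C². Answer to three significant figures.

5.47 m/s

Only the electrostatic force acts, so mechanical energy is conserved: ½mv² = U₁ − U₂ = kQq(1/r₁ − 1/r₂).
U₁ − U₂ = (8.99×10⁹ N·m²/C²)(9.50×10⁻⁶ C)(-2.20×10⁻⁶ C)(1/0.644 − 1/0.319) = 0.297 J.
v = √(2·0.297/0.0199) = 5.47 m/s.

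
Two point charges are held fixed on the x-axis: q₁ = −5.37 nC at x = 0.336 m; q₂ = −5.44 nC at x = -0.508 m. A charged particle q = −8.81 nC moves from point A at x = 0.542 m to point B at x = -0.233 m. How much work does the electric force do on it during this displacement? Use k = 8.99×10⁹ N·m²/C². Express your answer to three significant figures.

1.61×10⁻⁷ J

The work done by the electric force is W_field = −ΔU = −q(V_B − V_A) = q(V_A − V_B).
At A: distances to the source charges are 0.206 m, 1.05 m; V_A = Σ kqᵢ/rᵢ = -281 V.
At B: distances to the source charges are 0.569 m, 0.275 m; V_B = Σ kqᵢ/rᵢ = -263 V.
ΔV = V_B − V_A = 18.2 V.
W_field = −qΔV = −(-8.81×10⁻⁹ C)(18.2 V) = 1.61×10⁻⁷ J.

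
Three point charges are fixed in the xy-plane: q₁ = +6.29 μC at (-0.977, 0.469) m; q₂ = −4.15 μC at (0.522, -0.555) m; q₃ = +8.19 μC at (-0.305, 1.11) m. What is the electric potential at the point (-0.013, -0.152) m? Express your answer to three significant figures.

The total potential is the scalar sum of each charge's contribution, V = Σ kqᵢ/rᵢ.
Distances from the field point to each charge: r₁ = 1.15 m, r₂ = 0.670 m, r₃ = 1.30 m.
V = k[(6.29×10⁻⁶)/(1.15) + (-4.15×10⁻⁶)/(0.670) + (8.19×10⁻⁶)/(1.30)] = 5.05×10⁴ V.

5.05×10⁴ V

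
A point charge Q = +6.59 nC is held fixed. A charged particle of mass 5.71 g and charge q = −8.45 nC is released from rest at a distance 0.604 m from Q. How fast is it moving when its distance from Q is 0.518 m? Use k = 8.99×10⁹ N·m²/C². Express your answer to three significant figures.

6.94×10⁻³ m/s

Only the electrostatic force acts, so mechanical energy is conserved: ½mv² = U₁ − U₂ = kQq(1/r₁ − 1/r₂).
U₁ − U₂ = (8.99×10⁹ N·m²/C²)(6.59×10⁻⁹ C)(-8.45×10⁻⁹ C)(1/0.604 − 1/0.518) = 1.38×10⁻⁷ J.
v = √(2·1.38×10⁻⁷/5.71×10⁻³) = 6.94×10⁻³ m/s.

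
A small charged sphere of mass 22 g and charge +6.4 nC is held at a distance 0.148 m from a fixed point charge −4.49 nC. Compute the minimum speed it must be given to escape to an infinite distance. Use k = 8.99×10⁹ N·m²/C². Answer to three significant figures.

0.0126 m/s

To just escape, total mechanical energy must reach zero at infinity: ½mv²_min + U = 0, so ½mv²_min = −U = |kQq|/r.
|U| = |kQq|/r = (8.99×10⁹ N·m²/C²)(4.49×10⁻⁹)(6.40×10⁻⁹)/(0.148) = 1.75×10⁻⁶ J.
v_min = √(2|U|/m) = √(2·1.75×10⁻⁶/0.0220) = 0.0126 m/s.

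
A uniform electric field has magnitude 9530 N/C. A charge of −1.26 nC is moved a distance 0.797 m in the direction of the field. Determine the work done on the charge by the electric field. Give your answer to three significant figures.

The potential change for a displacement 0.797 m in the direction of the field is ΔV = −Ed = -7600 V.
W_field = −qΔV = -9.57×10⁻⁶ J.

-9.57×10⁻⁶ J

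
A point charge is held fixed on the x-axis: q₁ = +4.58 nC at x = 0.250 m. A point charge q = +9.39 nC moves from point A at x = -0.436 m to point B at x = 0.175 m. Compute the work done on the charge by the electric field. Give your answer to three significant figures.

The work done by the electric force is W_field = −ΔU = −q(V_B − V_A) = q(V_A − V_B).
At A: distance to the source charge is 0.686 m; V_A = kq₁/r = 60.0 V.
At B: distance to the source charge is 0.0750 m; V_B = kq₁/r = 549 V.
ΔV = V_B − V_A = 489 V.
W_field = −qΔV = −(9.39×10⁻⁹ C)(489 V) = -4.59×10⁻⁶ J.

-4.59×10⁻⁶ J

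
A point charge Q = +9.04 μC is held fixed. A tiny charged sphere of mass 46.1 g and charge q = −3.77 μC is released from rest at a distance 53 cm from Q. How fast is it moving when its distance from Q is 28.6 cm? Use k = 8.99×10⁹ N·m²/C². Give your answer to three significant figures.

4.63 m/s

Only the electrostatic force acts, so mechanical energy is conserved: ½mv² = U₁ − U₂ = kQq(1/r₁ − 1/r₂).
U₁ − U₂ = (8.99×10⁹ N·m²/C²)(9.04×10⁻⁶ C)(-3.77×10⁻⁶ C)(1/0.530 − 1/0.286) = 0.493 J.
v = √(2·0.493/0.0461) = 4.63 m/s.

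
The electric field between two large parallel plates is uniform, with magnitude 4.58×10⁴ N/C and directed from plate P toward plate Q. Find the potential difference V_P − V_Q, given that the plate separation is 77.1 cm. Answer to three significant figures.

In a uniform field, potential decreases in the direction of E: ΔV = −E·d for a displacement d parallel to E.
Going from Q to P is a displacement of 77.1 cm opposite to the field, so V_P − V_Q = +Ed = 3.53×10⁴ V.

3.53×10⁴ V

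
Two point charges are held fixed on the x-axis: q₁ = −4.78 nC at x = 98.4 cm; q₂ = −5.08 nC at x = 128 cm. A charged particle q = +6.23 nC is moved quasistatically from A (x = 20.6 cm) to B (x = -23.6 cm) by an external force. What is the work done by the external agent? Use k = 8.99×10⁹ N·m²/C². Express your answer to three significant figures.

2.02×10⁻⁷ J

For quasistatic motion the external work equals the change in potential energy: W_ext = qΔV = q(V_B − V_A).
At A: distances to the source charges are 0.778 m, 1.07 m; V_A = Σ kqᵢ/rᵢ = -97.8 V.
At B: distances to the source charges are 1.22 m, 1.52 m; V_B = Σ kqᵢ/rᵢ = -65.3 V.
ΔV = V_B − V_A = 32.4 V.
W_ext = qΔV = (6.23×10⁻⁹ C)(32.4 V) = 2.02×10⁻⁷ J.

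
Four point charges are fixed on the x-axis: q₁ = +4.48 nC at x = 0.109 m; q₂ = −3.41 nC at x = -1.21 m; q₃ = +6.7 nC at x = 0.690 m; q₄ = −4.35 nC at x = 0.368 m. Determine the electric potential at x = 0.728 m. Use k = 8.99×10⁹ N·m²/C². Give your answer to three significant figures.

The total potential is the scalar sum of each charge's contribution, V = Σ kqᵢ/rᵢ.
Distances from the field point to each charge: r₁ = 0.619 m, r₂ = 1.94 m, r₃ = 0.0380 m, r₄ = 0.360 m.
V = k[(4.48×10⁻⁹)/(0.619) + (-3.41×10⁻⁹)/(1.94) + (6.70×10⁻⁹)/(0.0380) + (-4.35×10⁻⁹)/(0.360)] = 1530 V.

1530 V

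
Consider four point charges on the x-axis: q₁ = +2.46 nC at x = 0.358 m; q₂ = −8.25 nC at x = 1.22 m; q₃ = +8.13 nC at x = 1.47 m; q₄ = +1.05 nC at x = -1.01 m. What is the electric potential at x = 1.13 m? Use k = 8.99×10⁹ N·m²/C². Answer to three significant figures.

-576 V

Electric potential is a scalar, so the contributions from each charge add algebraically: V = Σ kqᵢ/rᵢ.
Distances from the field point to each charge: r₁ = 0.772 m, r₂ = 0.0900 m, r₃ = 0.340 m, r₄ = 2.14 m.
V = k[(2.46×10⁻⁹)/(0.772) + (-8.25×10⁻⁹)/(0.0900) + (8.13×10⁻⁹)/(0.340) + (1.05×10⁻⁹)/(2.14)] = -576 V.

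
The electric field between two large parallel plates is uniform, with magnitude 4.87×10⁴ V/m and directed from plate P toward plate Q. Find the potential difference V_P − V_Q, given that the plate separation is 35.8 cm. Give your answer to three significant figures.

In a uniform field, potential decreases in the direction of E: ΔV = −E·d for a displacement d parallel to E.
Going from Q to P is a displacement of 35.8 cm opposite to the field, so V_P − V_Q = +Ed = 1.74×10⁴ V.

1.74×10⁴ V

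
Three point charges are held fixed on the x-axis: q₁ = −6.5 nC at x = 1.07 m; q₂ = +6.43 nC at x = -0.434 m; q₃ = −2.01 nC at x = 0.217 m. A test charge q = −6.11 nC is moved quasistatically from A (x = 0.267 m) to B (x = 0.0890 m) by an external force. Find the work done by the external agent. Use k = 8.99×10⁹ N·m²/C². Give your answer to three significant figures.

For quasistatic motion the external work equals the change in potential energy: W_ext = qΔV = q(V_B − V_A).
At A: distances to the source charges are 0.803 m, 0.701 m, 0.0500 m; V_A = Σ kqᵢ/rᵢ = -352 V.
At B: distances to the source charges are 0.981 m, 0.523 m, 0.128 m; V_B = Σ kqᵢ/rᵢ = -90.2 V.
ΔV = V_B − V_A = 261 V.
W_ext = qΔV = (-6.11×10⁻⁹ C)(261 V) = -1.60×10⁻⁶ J.

-1.60×10⁻⁶ J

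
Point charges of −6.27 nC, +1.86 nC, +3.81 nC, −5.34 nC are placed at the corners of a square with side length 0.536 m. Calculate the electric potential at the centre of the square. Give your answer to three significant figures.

Electric potential is a scalar, so the contributions from each charge add algebraically: V = Σ kqᵢ/rᵢ.
The distance from each corner to the centre is a√2/2 = 0.379 m.
V = k[(-6.27×10⁻⁹)/(0.379) + (1.86×10⁻⁹)/(0.379) + (3.81×10⁻⁹)/(0.379) + (-5.34×10⁻⁹)/(0.379)] = -141 V.

-141 V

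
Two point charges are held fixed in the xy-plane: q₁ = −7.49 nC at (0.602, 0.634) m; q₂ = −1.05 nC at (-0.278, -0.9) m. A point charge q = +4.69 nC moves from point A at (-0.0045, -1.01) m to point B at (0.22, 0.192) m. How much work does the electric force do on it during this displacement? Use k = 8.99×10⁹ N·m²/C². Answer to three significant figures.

The work done by the electric force is W_field = −ΔU = −q(V_B − V_A) = q(V_A − V_B).
At A: distances to the source charges are 1.75 m, 0.295 m; V_A = Σ kqᵢ/rᵢ = -70.4 V.
At B: distances to the source charges are 0.584 m, 1.20 m; V_B = Σ kqᵢ/rᵢ = -123 V.
ΔV = V_B − V_A = -52.7 V.
W_field = −qΔV = −(4.69×10⁻⁹ C)(-52.7 V) = 2.47×10⁻⁷ J.

2.47×10⁻⁷ J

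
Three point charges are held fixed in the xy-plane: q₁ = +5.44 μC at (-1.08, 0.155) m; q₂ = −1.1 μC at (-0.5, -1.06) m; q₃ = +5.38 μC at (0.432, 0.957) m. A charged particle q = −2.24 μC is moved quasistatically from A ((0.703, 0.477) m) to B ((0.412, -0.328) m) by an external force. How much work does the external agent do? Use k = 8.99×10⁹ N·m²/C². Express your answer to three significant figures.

0.110 J

For quasistatic motion the external work equals the change in potential energy: W_ext = qΔV = q(V_B − V_A).
At A: distances to the source charges are 1.81 m, 1.95 m, 0.551 m; V_A = Σ kqᵢ/rᵢ = 1.10×10⁵ V.
At B: distances to the source charges are 1.57 m, 1.17 m, 1.29 m; V_B = Σ kqᵢ/rᵢ = 6.04×10⁴ V.
ΔV = V_B − V_A = -4.93×10⁴ V.
W_ext = qΔV = (-2.24×10⁻⁶ C)(-4.93×10⁴ V) = 0.110 J.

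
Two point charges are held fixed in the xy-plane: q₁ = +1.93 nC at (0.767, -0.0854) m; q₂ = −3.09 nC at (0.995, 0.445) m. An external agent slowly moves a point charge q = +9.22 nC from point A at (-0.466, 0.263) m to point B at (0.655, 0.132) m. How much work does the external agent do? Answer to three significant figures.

1.49×10⁻⁷ J

For quasistatic motion the external work equals the change in potential energy: W_ext = qΔV = q(V_B − V_A).
At A: distances to the source charges are 1.28 m, 1.47 m; V_A = Σ kqᵢ/rᵢ = -5.33 V.
At B: distances to the source charges are 0.245 m, 0.462 m; V_B = Σ kqᵢ/rᵢ = 10.8 V.
ΔV = V_B − V_A = 16.2 V.
W_ext = qΔV = (9.22×10⁻⁹ C)(16.2 V) = 1.49×10⁻⁷ J.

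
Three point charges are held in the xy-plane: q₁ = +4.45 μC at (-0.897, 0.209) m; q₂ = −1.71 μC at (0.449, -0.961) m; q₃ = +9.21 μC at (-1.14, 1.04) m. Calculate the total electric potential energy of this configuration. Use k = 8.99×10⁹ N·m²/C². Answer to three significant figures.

0.332 J

The assembly work is the sum of pairwise potential energies, U = Σ_{i<j} kqᵢqⱼ/rᵢⱼ.
Pair separations: r₁₂ = 1.78 m, r₁₃ = 0.866 m, r₂₃ = 2.56 m.
U = (-0.0384) + (0.426) + (-0.0554) = 0.332 J.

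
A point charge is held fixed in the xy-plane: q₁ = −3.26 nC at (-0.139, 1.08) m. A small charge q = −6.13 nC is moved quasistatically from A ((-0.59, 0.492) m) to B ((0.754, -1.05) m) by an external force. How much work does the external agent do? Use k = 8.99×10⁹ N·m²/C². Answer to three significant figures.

-1.65×10⁻⁷ J

For quasistatic motion the external work equals the change in potential energy: W_ext = qΔV = q(V_B − V_A).
At A: distance to the source charge is 0.741 m; V_A = kq₁/r = -39.5 V.
At B: distance to the source charge is 2.31 m; V_B = kq₁/r = -12.7 V.
ΔV = V_B − V_A = 26.9 V.
W_ext = qΔV = (-6.13×10⁻⁹ C)(26.9 V) = -1.65×10⁻⁷ J.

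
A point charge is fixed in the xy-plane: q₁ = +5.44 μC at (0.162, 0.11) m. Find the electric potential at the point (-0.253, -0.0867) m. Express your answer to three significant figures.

Electric potential is a scalar, so the contributions from each charge add algebraically: V = Σ kqᵢ/rᵢ.
Distances from the field point to each charge: r₁ = 0.459 m.
V = k[(5.44×10⁻⁶)/(0.459)] = 1.06×10⁵ V.

1.06×10⁵ V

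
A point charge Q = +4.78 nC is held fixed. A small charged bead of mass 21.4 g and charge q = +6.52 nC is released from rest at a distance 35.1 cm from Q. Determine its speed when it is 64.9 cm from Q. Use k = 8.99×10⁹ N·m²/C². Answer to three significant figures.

5.85×10⁻³ m/s

Only the electrostatic force acts, so mechanical energy is conserved: ½mv² = U₁ − U₂ = kQq(1/r₁ − 1/r₂).
U₁ − U₂ = (8.99×10⁹ N·m²/C²)(4.78×10⁻⁹ C)(6.52×10⁻⁹ C)(1/0.351 − 1/0.649) = 3.67×10⁻⁷ J.
v = √(2·3.67×10⁻⁷/0.0214) = 5.85×10⁻³ m/s.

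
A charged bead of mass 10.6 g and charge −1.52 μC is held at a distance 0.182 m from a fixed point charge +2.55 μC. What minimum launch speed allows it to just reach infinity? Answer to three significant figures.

To just escape, total mechanical energy must reach zero at infinity: ½mv²_min + U = 0, so ½mv²_min = −U = |kQq|/r.
|U| = |kQq|/r = (8.99×10⁹ N·m²/C²)(2.55×10⁻⁶)(1.52×10⁻⁶)/(0.182) = 0.191 J.
v_min = √(2|U|/m) = √(2·0.191/0.0106) = 6.01 m/s.

6.01 m/s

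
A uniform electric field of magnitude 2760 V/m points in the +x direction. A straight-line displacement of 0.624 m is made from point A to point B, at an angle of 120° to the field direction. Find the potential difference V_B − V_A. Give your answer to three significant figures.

861 V

Only the component of displacement along E changes the potential: ΔV = −E·d·cosθ.
ΔV = −(2760 V/m)(0.624 m)cos120° = 861 V.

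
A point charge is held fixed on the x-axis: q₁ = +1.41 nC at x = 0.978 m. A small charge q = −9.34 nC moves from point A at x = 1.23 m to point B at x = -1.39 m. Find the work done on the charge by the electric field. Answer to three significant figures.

-4.20×10⁻⁷ J

The work done by the electric force is W_field = −ΔU = −q(V_B − V_A) = q(V_A − V_B).
At A: distance to the source charge is 0.252 m; V_A = kq₁/r = 50.3 V.
At B: distance to the source charge is 2.37 m; V_B = kq₁/r = 5.35 V.
ΔV = V_B − V_A = -44.9 V.
W_field = −qΔV = −(-9.34×10⁻⁹ C)(-44.9 V) = -4.20×10⁻⁷ J.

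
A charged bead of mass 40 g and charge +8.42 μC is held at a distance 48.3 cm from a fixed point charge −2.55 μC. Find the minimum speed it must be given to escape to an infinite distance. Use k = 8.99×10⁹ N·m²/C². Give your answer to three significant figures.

To just escape, total mechanical energy must reach zero at infinity: ½mv²_min + U = 0, so ½mv²_min = −U = |kQq|/r.
|U| = |kQq|/r = (8.99×10⁹ N·m²/C²)(2.55×10⁻⁶)(8.42×10⁻⁶)/(0.483) = 0.400 J.
v_min = √(2|U|/m) = √(2·0.400/0.0400) = 4.47 m/s.

4.47 m/s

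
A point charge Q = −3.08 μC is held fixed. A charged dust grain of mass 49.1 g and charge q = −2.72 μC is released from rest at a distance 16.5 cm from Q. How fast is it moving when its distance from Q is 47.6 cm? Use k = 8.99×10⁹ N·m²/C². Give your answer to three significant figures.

Only the electrostatic force acts, so mechanical energy is conserved: ½mv² = U₁ − U₂ = kQq(1/r₁ − 1/r₂).
U₁ − U₂ = (8.99×10⁹ N·m²/C²)(-3.08×10⁻⁶ C)(-2.72×10⁻⁶ C)(1/0.165 − 1/0.476) = 0.298 J.
v = √(2·0.298/0.0491) = 3.49 m/s.

3.49 m/s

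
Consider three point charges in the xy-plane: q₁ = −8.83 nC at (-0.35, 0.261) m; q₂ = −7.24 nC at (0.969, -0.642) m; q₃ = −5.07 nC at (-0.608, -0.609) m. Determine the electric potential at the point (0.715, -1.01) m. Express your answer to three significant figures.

-226 V

Electric potential is a scalar, so the contributions from each charge add algebraically: V = Σ kqᵢ/rᵢ.
Distances from the field point to each charge: r₁ = 1.66 m, r₂ = 0.447 m, r₃ = 1.38 m.
V = k[(-8.83×10⁻⁹)/(1.66) + (-7.24×10⁻⁹)/(0.447) + (-5.07×10⁻⁹)/(1.38)] = -226 V.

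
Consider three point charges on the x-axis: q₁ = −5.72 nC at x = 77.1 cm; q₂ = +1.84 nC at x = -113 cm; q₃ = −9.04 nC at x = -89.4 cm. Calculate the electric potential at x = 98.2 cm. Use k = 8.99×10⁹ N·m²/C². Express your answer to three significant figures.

The total potential is the scalar sum of each charge's contribution, V = Σ kqᵢ/rᵢ.
Distances from the field point to each charge: r₁ = 0.211 m, r₂ = 2.11 m, r₃ = 1.88 m.
V = k[(-5.72×10⁻⁹)/(0.211) + (1.84×10⁻⁹)/(2.11) + (-9.04×10⁻⁹)/(1.88)] = -279 V.

-279 V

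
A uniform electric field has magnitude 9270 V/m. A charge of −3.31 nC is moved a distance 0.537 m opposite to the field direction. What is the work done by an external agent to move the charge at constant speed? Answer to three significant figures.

-1.65×10⁻⁵ J

The potential change for a displacement 0.537 m opposite to the field direction is ΔV = +Ed = 4980 V.
W_ext = qΔV = -1.65×10⁻⁵ J.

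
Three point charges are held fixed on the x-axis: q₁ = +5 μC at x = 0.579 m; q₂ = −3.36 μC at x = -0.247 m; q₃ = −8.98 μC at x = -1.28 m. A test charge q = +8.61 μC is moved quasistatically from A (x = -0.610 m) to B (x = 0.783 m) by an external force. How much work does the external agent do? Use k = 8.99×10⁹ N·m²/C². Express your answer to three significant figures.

2.74 J

For quasistatic motion the external work equals the change in potential energy: W_ext = qΔV = q(V_B − V_A).
At A: distances to the source charges are 1.19 m, 0.363 m, 0.670 m; V_A = Σ kqᵢ/rᵢ = -1.66×10⁵ V.
At B: distances to the source charges are 0.204 m, 1.03 m, 2.06 m; V_B = Σ kqᵢ/rᵢ = 1.52×10⁵ V.
ΔV = V_B − V_A = 3.18×10⁵ V.
W_ext = qΔV = (8.61×10⁻⁶ C)(3.18×10⁵ V) = 2.74 J.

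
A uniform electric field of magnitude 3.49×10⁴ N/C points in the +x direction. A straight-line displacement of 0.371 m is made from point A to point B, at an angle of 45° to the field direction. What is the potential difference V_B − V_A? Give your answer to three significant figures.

Only the component of displacement along E changes the potential: ΔV = −E·d·cosθ.
ΔV = −(3.49×10⁴ V/m)(0.371 m)cos45° = -9160 V.

-9160 V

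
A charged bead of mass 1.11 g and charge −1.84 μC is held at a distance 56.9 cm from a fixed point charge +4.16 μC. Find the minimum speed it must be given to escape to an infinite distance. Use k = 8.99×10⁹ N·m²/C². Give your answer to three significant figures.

To just escape, total mechanical energy must reach zero at infinity: ½mv²_min + U = 0, so ½mv²_min = −U = |kQq|/r.
|U| = |kQq|/r = (8.99×10⁹ N·m²/C²)(4.16×10⁻⁶)(1.84×10⁻⁶)/(0.569) = 0.121 J.
v_min = √(2|U|/m) = √(2·0.121/1.11×10⁻³) = 14.8 m/s.

14.8 m/s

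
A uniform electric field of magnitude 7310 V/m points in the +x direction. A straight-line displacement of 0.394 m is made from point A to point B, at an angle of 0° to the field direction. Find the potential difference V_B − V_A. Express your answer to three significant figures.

Only the component of displacement along E changes the potential: ΔV = −E·d·cosθ.
ΔV = −(7310 V/m)(0.394 m)cos0° = -2880 V.

-2880 V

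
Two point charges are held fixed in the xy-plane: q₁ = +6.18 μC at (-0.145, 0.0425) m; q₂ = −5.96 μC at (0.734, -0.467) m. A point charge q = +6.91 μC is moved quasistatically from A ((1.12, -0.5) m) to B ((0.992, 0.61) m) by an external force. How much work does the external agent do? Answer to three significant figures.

0.645 J

For quasistatic motion the external work equals the change in potential energy: W_ext = qΔV = q(V_B − V_A).
At A: distances to the source charges are 1.38 m, 0.387 m; V_A = Σ kqᵢ/rᵢ = -9.79×10⁴ V.
At B: distances to the source charges are 1.27 m, 1.11 m; V_B = Σ kqᵢ/rᵢ = -4660 V.
ΔV = V_B − V_A = 9.33×10⁴ V.
W_ext = qΔV = (6.91×10⁻⁶ C)(9.33×10⁴ V) = 0.645 J.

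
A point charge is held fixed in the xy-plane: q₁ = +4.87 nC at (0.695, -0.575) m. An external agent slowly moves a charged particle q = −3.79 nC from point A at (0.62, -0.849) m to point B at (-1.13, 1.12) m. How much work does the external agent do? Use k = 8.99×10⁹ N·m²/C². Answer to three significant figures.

For quasistatic motion the external work equals the change in potential energy: W_ext = qΔV = q(V_B − V_A).
At A: distance to the source charge is 0.284 m; V_A = kq₁/r = 154 V.
At B: distance to the source charge is 2.49 m; V_B = kq₁/r = 17.6 V.
ΔV = V_B − V_A = -137 V.
W_ext = qΔV = (-3.79×10⁻⁹ C)(-137 V) = 5.17×10⁻⁷ J.

5.17×10⁻⁷ J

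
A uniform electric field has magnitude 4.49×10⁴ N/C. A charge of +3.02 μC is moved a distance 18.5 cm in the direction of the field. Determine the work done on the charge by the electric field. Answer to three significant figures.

0.0251 J

The potential change for a displacement 18.5 cm in the direction of the field is ΔV = −Ed = -8310 V.
W_field = −qΔV = 0.0251 J.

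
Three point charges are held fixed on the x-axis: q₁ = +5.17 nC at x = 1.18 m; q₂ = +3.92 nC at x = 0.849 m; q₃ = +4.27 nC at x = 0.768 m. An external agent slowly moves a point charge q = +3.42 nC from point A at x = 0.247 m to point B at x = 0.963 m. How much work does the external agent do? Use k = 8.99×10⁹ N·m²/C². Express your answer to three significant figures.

For quasistatic motion the external work equals the change in potential energy: W_ext = qΔV = q(V_B − V_A).
At A: distances to the source charges are 0.933 m, 0.602 m, 0.521 m; V_A = Σ kqᵢ/rᵢ = 182 V.
At B: distances to the source charges are 0.217 m, 0.114 m, 0.195 m; V_B = Σ kqᵢ/rᵢ = 720 V.
ΔV = V_B − V_A = 538 V.
W_ext = qΔV = (3.42×10⁻⁹ C)(538 V) = 1.84×10⁻⁶ J.

1.84×10⁻⁶ J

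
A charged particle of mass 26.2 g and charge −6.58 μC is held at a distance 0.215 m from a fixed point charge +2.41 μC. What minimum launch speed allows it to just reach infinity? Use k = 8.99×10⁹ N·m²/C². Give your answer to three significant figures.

To just escape, total mechanical energy must reach zero at infinity: ½mv²_min + U = 0, so ½mv²_min = −U = |kQq|/r.
|U| = |kQq|/r = (8.99×10⁹ N·m²/C²)(2.41×10⁻⁶)(6.58×10⁻⁶)/(0.215) = 0.663 J.
v_min = √(2|U|/m) = √(2·0.663/0.0262) = 7.11 m/s.

7.11 m/s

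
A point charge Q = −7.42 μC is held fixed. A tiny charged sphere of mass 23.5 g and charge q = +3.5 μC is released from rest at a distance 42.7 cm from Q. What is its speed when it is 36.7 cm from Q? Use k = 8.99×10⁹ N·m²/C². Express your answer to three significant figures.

2.76 m/s

Only the electrostatic force acts, so mechanical energy is conserved: ½mv² = U₁ − U₂ = kQq(1/r₁ − 1/r₂).
U₁ − U₂ = (8.99×10⁹ N·m²/C²)(-7.42×10⁻⁶ C)(3.50×10⁻⁶ C)(1/0.427 − 1/0.367) = 0.0894 J.
v = √(2·0.0894/0.0235) = 2.76 m/s.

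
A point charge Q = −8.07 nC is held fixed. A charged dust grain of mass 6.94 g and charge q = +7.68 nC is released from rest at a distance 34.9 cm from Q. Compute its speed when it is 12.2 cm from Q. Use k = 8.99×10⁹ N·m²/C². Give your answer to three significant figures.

0.0293 m/s

Only the electrostatic force acts, so mechanical energy is conserved: ½mv² = U₁ − U₂ = kQq(1/r₁ − 1/r₂).
U₁ − U₂ = (8.99×10⁹ N·m²/C²)(-8.07×10⁻⁹ C)(7.68×10⁻⁹ C)(1/0.349 − 1/0.122) = 2.97×10⁻⁶ J.
v = √(2·2.97×10⁻⁶/6.94×10⁻³) = 0.0293 m/s.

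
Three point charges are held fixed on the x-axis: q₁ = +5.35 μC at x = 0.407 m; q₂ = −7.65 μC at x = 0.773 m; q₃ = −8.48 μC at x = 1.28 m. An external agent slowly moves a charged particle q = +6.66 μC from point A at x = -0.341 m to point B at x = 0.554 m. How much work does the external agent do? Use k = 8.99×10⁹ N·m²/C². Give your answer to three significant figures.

For quasistatic motion the external work equals the change in potential energy: W_ext = qΔV = q(V_B − V_A).
At A: distances to the source charges are 0.748 m, 1.11 m, 1.62 m; V_A = Σ kqᵢ/rᵢ = -4.45×10⁴ V.
At B: distances to the source charges are 0.147 m, 0.219 m, 0.726 m; V_B = Σ kqᵢ/rᵢ = -9.19×10⁴ V.
ΔV = V_B − V_A = -4.74×10⁴ V.
W_ext = qΔV = (6.66×10⁻⁶ C)(-4.74×10⁴ V) = -0.316 J.

-0.316 J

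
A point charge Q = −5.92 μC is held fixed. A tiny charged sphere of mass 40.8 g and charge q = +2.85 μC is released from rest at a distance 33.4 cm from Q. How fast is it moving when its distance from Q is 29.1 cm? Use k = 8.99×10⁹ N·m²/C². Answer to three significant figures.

1.81 m/s

Only the electrostatic force acts, so mechanical energy is conserved: ½mv² = U₁ − U₂ = kQq(1/r₁ − 1/r₂).
U₁ − U₂ = (8.99×10⁹ N·m²/C²)(-5.92×10⁻⁶ C)(2.85×10⁻⁶ C)(1/0.334 − 1/0.291) = 0.0671 J.
v = √(2·0.0671/0.0408) = 1.81 m/s.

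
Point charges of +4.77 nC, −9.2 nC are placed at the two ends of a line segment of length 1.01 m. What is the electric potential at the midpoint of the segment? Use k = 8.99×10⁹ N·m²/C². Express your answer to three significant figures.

-78.9 V

The total potential is the scalar sum of each charge's contribution, V = Σ kqᵢ/rᵢ.
Each charge is 0.505 m from the midpoint.
V = k[(4.77×10⁻⁹)/(0.505) + (-9.20×10⁻⁹)/(0.505)] = -78.9 V.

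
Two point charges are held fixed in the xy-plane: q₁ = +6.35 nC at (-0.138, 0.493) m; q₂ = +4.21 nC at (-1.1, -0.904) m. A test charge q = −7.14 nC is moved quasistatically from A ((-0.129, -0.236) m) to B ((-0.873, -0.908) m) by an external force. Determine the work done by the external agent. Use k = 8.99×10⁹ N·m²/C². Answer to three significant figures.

For quasistatic motion the external work equals the change in potential energy: W_ext = qΔV = q(V_B − V_A).
At A: distances to the source charges are 0.729 m, 1.18 m; V_A = Σ kqᵢ/rᵢ = 110 V.
At B: distances to the source charges are 1.58 m, 0.227 m; V_B = Σ kqᵢ/rᵢ = 203 V.
ΔV = V_B − V_A = 92.4 V.
W_ext = qΔV = (-7.14×10⁻⁹ C)(92.4 V) = -6.60×10⁻⁷ J.

-6.60×10⁻⁷ J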